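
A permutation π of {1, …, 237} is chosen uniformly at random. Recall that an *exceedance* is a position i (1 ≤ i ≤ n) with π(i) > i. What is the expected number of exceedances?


Write X = Σ_{i=1}^{237} X_i, where X_i = 1_{π(i) > i}.
For each fixed i, π(i) is uniform over {1, …, 237} (marginal of a uniform permutation), so P[π(i) > i] = (n − i)/n. Summing: Σ_{i=1}^{237} (n − i)/n = (0 + 1 + … + 236)/237 = 237(237 − 1)/(2·237) = (237 − 1)/2.
Hence E[X] = Σ_{i=1}^{237} (237 − i)/237 = 118 ≈ 118.00000.

E[X] = 118 = 118.00000.


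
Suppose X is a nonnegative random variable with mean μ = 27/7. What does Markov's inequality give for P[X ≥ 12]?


μ = E[X] = 27/7, a = 12.
Markov: P[X ≥ 12] ≤ μ/a = (27/7)/12 = 9/28.
Numerically: ≈ 0.3214.
(Since a = 12 > μ = 3.8571, the bound 9/28 is < 1 and informative.)

P[X ≥ 12] ≤ 9/28 ≈ 0.3214.


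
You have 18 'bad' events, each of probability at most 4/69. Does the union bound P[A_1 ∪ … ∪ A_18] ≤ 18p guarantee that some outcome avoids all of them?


Union bound: P[∪_{i=1}^{18} A_i] ≤ Σ_i P[A_i] ≤ 18·p = 18·(4/69) = 24/23.
Numerically: 24/23 ≈ 1.0435.
Is 24/23 < 1? NO.
Since the bound 24/23 is ≥ 1, the union bound is uninformative here; it does NOT by itself certify existence.

18·p = 24/23 ≈ 1.0435; existence NOT certified by the union bound.


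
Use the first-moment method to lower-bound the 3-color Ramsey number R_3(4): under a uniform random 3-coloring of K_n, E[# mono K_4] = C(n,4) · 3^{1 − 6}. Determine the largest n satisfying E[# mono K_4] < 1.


We need C(n, 4) · 3^{1 − 6} < 1, i.e. C(n, 4) < 3^{6 − 1} = 243.
Check values of n near the boundary:
  n = 7: C(7, 4) = 35; 35 < 243? YES
  n = 8: C(8, 4) = 70; 70 < 243? YES
  n = 9: C(9, 4) = 126; 126 < 243? YES
  n = 10: C(10, 4) = 210; 210 < 243? YES
  n = 11: C(11, 4) = 330; 330 < 243? NO
The largest n with C(n, 4) < 243 is n = 10 (where E[X] = 70/81 ≈ 0.864). Hence R_3(4) > 10, i.e. R_3(4) ≥ 11.

Largest n = 10; hence R_3(4) > 10.


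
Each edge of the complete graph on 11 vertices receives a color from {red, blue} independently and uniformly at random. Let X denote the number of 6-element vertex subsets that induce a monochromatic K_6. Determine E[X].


Let X = Σ_S X_S over the C(11, 6) = 462 subsets S of size 6, where X_S = 1 if the K_6 on S is monochromatic.
For a fixed S, the K_6 on S has C(6, 2) = 15 edges. P[all 15 edges red] = (1/2)^15, and likewise for blue, so P[monochromatic] = 2·(1/2)^15 = 2^{1 − 15} = 1/16384.
By linearity: E[X] = C(11, 6) · 2^{1 − 15} = 462 · 1/16384 = 231/8192.
Numerically: E[X] ≈ 0.02820.

E[X] = C(11,6)·2^(1−C(6,2)) = 231/8192 ≈ 0.02820.


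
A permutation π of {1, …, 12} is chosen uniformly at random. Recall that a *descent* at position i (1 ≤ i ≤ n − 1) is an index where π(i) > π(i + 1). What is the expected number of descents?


Write X = Σ X_I over i = 1, …, 11, with X_I the indicator of one descent.
There are 11 indicators.
For each fixed i, the pair (π(i), π(i+1)) is a uniformly random ordered pair of distinct values from {1, …, 12}; by symmetry P[π(i) > π(i+1)] = 1/2.
By linearity: E[X] = 11 · (1/2) = (12 − 1) · (1/2) = 11/2 ≈ 5.50000.

E[X] = 11/2 = 5.50000.


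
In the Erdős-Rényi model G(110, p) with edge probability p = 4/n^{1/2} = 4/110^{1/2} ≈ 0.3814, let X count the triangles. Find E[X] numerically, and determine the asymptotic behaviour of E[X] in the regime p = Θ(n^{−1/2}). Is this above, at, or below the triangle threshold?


Number of potential triangles: C(110, 3) = 215820.
Each occurs with probability p³ ≈ (0.3814)³ ≈ 5.547419e-02.
By linearity: E[X] = C(110, 3)·p³ ≈ 215820 · 5.547419e-02 ≈ 11972.4390.
Since α = 1/2 < 1, p = c/n^{1/2} ≫ 1/n is above the triangle threshold p ~ 1/n. Asymptotically E[X] ~ (c³/6)·n^{3(1−α)} = (4³/6)·n^{1.5} → ∞; triangles are abundant w.h.p.

E[X] ≈ 11972.4390; in regime p = Θ(1/n^{1/2}) E[X] diverges (above the triangle threshold p ~ 1/n).


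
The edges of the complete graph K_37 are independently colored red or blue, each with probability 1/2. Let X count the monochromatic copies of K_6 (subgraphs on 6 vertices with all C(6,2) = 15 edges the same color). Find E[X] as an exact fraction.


Let X = Σ_S X_S over the C(37, 6) = 2324784 subsets S of size 6, where X_S = 1 if the K_6 on S is monochromatic.
For a fixed S, the K_6 on S has C(6, 2) = 15 edges. P[all 15 edges red] = (1/2)^15, and likewise for blue, so P[monochromatic] = 2·(1/2)^15 = 2^{1 − 15} = 1/16384.
By linearity: E[X] = C(37, 6) · 2^{1 − 15} = 2324784 · 1/16384 = 145299/1024.
Numerically: E[X] ≈ 141.894.

E[X] = C(37,6)·2^(1−C(6,2)) = 145299/1024 ≈ 141.894.


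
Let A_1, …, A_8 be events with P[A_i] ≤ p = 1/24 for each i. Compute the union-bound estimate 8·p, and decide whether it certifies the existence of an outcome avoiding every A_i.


Union bound: P[∪_{i=1}^{8} A_i] ≤ Σ_i P[A_i] ≤ 8·p = 8·(1/24) = 1/3.
Numerically: 1/3 ≈ 0.33333.
Is 1/3 < 1? YES.
Since P[∪ A_i] ≤ 1/3 < 1, the complement has P[∩ A_i^c] ≥ 1 − 1/3 = 2/3 > 0, so some outcome avoids every A_i.

8·p = 1/3 ≈ 0.33333; existence CERTIFIED by the union bound.


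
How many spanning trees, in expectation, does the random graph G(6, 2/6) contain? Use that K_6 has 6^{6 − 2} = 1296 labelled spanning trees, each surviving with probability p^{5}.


K_6 has 6^{6 − 2} = 1296 labelled spanning trees.
For each such spanning tree H, let X_H = 1 if all 5 edges of H are present in G. Then P[X_H = 1] = p^{5} = (1/3)^{5} = 1/243.
By linearity of expectation: E[X] = Σ_H E[X_H] = 1296 · p^{5} = 1296 · 1/243 = 16/3.
Numerically: E[X] ≈ 5.3333.

E[X] = 1296 · (1/3)^{5} = 16/3 ≈ 5.3333.


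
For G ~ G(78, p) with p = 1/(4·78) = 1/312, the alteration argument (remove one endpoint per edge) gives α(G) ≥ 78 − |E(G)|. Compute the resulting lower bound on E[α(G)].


E[|E(G)|] = C(78, 2)·p = 3003 · (1/312) = 77/8.
E[α(G)] ≥ n − E[|E(G)|] = 78 − 77/8 = 547/8.
Numerically: ≈ 68.3750.
(This is only a lower bound; the true E[α(G)] may be larger.)

E[α(G)] ≥ 547/8 ≈ 68.3750.


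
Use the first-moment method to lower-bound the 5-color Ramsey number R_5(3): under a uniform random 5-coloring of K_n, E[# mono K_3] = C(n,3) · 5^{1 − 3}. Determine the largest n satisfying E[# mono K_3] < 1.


We need C(n, 3) · 5^{1 − 3} < 1, i.e. C(n, 3) < 5^{3 − 1} = 25.
Check values of n near the boundary:
  n = 4: C(4, 3) = 4; 4 < 25? YES
  n = 5: C(5, 3) = 10; 10 < 25? YES
  n = 6: C(6, 3) = 20; 20 < 25? YES
  n = 7: C(7, 3) = 35; 35 < 25? NO
  n = 8: C(8, 3) = 56; 56 < 25? NO
The largest n with C(n, 3) < 25 is n = 6 (where E[X] = 4/5 ≈ 0.8000). Hence R_5(3) > 6, i.e. R_5(3) ≥ 7.

Largest n = 6; hence R_5(3) > 6.


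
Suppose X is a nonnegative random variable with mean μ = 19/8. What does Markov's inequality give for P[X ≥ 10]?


μ = E[X] = 19/8, a = 10.
Markov: P[X ≥ 10] ≤ μ/a = (19/8)/10 = 19/80.
Numerically: ≈ 0.2375.
(Since a = 10 > μ = 2.3750, the bound 19/80 is < 1 and informative.)

P[X ≥ 10] ≤ 19/80 ≈ 0.2375.


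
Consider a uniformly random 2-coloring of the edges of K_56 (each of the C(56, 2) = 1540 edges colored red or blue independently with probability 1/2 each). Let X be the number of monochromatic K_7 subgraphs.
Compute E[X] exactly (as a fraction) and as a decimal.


Let X = Σ_S X_S over the C(56, 7) = 231917400 subsets S of size 7, where X_S = 1 if the K_7 on S is monochromatic.
For a fixed S, the K_7 on S has C(7, 2) = 21 edges. P[all 21 edges red] = (1/2)^21, and likewise for blue, so P[monochromatic] = 2·(1/2)^21 = 2^{1 − 21} = 1/1048576.
Summing: E[X] = C(56, 7) · 2^{1 − 21} = 231917400 · 1/1048576 = 28989675/131072.
Numerically: E[X] ≈ 221.17367.

E[X] = C(56,7)·2^(1−C(7,2)) = 28989675/131072 ≈ 221.17367.


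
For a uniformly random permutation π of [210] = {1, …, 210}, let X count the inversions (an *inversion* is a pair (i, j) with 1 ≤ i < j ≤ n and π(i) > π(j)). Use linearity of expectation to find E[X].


Write X = Σ X_I over the C(210, 2) = 21945 pairs i < j, with X_I the indicator of one inversion.
There are 21945 indicators.
For each fixed pair i < j, the values π(i) and π(j) are two distinct elements of {1, …, 210} in uniformly random order; by symmetry P[π(i) > π(j)] = 1/2.
By linearity: E[X] = 21945 · (1/2) = C(210, 2) · (1/2) = 21945/2 = 21945/2 ≈ 10972.5000.

E[X] = 21945/2 = 10972.5000.


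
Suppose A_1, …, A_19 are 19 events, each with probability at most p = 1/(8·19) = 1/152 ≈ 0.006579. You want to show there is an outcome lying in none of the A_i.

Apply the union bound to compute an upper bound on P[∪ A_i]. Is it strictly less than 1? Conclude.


Union bound: P[∪_{i=1}^{19} A_i] ≤ Σ_i P[A_i] ≤ 19·p = 19·(1/152) = 1/8.
Numerically: 1/8 ≈ 0.125000.
Is 1/8 < 1? YES.
Since P[∪ A_i] ≤ 1/8 < 1, the complement has P[∩ A_i^c] ≥ 1 − 1/8 = 7/8 > 0, so some outcome avoids every A_i.

19·p = 1/8 ≈ 0.125000; existence CERTIFIED by the union bound.


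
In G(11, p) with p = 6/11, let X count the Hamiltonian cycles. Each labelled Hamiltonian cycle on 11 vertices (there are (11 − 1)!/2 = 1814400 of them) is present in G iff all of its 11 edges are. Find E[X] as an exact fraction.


K_11 has (11 − 1)!/2 = 1814400 labelled Hamiltonian cycles.
For each such Hamiltonian cycle H, let X_H = 1 if all 11 edges of H are present in G. Then P[X_H = 1] = p^{11} = (6/11)^{11} = 362797056/285311670611.
By linearity of expectation: E[X] = Σ_H E[X_H] = 1814400 · p^{11} = 1814400 · 362797056/285311670611 = 658258978406400/285311670611.
Numerically: E[X] ≈ 2307.2.

E[X] = 1814400 · (6/11)^{11} = 658258978406400/285311670611 ≈ 2307.2.


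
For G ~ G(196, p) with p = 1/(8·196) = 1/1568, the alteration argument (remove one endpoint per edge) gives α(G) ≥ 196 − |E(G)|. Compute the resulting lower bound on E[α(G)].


E[|E(G)|] = C(196, 2)·p = 19110 · (1/1568) = 195/16.
E[α(G)] ≥ n − E[|E(G)|] = 196 − 195/16 = 2941/16.
Numerically: ≈ 183.812500.
(This is only a lower bound; the true E[α(G)] may be larger.)

E[α(G)] ≥ 2941/16 ≈ 183.812500.


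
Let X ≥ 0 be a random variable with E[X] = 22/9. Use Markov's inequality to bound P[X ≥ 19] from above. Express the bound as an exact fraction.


μ = E[X] = 22/9, a = 19.
Markov: P[X ≥ 19] ≤ μ/a = (22/9)/19 = 22/171.
Numerically: ≈ 0.128655.
(Since a = 19 > μ = 2.444444, the bound 22/171 is < 1 and informative.)

P[X ≥ 19] ≤ 22/171 ≈ 0.128655.


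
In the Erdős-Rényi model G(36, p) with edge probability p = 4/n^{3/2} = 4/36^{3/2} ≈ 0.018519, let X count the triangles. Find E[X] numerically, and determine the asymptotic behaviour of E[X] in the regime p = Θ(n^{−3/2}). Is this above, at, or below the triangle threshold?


Number of potential triangles: C(36, 3) = 7140.
Each occurs with probability p³ ≈ (0.018519)³ ≈ 6.3506579e-06.
By linearity: E[X] = C(36, 3)·p³ ≈ 7140 · 6.3506579e-06 ≈ 0.04534.
Since α = 3/2 > 1, p = c/n^{3/2} = o(1/n) is below the triangle threshold p ~ 1/n. Asymptotically E[X] ~ (c³/6)·n^{3(1−α)} = (4³/6)·n^{-1.5} → 0, so by Markov's inequality G has no triangles w.h.p.

E[X] ≈ 0.04534; in regime p = Θ(1/n^{3/2}) E[X] tends to 0 (below the triangle threshold p ~ 1/n).


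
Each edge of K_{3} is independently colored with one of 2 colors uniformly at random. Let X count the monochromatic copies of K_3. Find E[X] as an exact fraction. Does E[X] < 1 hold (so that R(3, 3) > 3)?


E[X] = C(3, 3) · 2^{1 − 3} = 1 · 2^{−2} = 1/4.
As a reduced fraction: E[X] = 1/4 ≈ 0.2500000.
Is E[X] < 1? YES.
Since E[X] < 1, there exists a 2-coloring of K_{3} with no monochromatic K_3; hence R(3, 3) > 3.

E[X] = 1/4 ≈ 0.2500000; E[X] < 1, so R(3, 3) > 3.


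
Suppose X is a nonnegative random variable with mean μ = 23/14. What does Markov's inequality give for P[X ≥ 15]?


μ = E[X] = 23/14, a = 15.
Markov: P[X ≥ 15] ≤ μ/a = (23/14)/15 = 23/210.
Numerically: ≈ 0.110.
(Since a = 15 > μ = 1.643, the bound 23/210 is < 1 and informative.)

P[X ≥ 15] ≤ 23/210 ≈ 0.110.


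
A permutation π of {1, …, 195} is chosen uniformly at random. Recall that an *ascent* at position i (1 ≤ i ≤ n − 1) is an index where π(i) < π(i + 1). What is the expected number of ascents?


Write X = Σ X_I over i = 1, …, 194, with X_I the indicator of one ascent.
There are 194 indicators.
For each fixed i, the pair (π(i), π(i+1)) is a uniformly random ordered pair of distinct values from {1, …, 195}; by symmetry P[π(i) < π(i+1)] = 1/2.
By linearity: E[X] = 194 · (1/2) = (195 − 1) · (1/2) = 97 ≈ 97.000.

E[X] = 97 = 97.000.


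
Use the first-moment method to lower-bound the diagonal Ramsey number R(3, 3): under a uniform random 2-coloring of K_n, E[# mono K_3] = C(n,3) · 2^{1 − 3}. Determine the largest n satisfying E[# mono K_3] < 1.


We need C(n, 3) · 2^{1 − 3} < 1, i.e. C(n, 3) < 2^{3 − 1} = 4.
Check values of n near the boundary:
  n = 3: C(3, 3) = 1; 1 < 4? YES
  n = 4: C(4, 3) = 4; 4 < 4? NO
  n = 5: C(5, 3) = 10; 10 < 4? NO
The largest n with C(n, 3) < 4 is n = 3 (where E[X] = 1/4 ≈ 0.250000). Hence R(3, 3) > 3, i.e. R(3, 3) ≥ 4.

Largest n = 3; hence R(3, 3) > 3.


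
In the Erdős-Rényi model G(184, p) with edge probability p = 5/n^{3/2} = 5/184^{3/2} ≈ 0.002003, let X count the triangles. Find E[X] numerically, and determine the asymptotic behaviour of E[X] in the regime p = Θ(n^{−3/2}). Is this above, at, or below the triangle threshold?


Number of potential triangles: C(184, 3) = 1021384.
Each occurs with probability p³ ≈ (0.002003)³ ≈ 8.039514e-09.
By linearity: E[X] = C(184, 3)·p³ ≈ 1021384 · 8.039514e-09 ≈ 0.0082.
Since α = 3/2 > 1, p = c/n^{3/2} = o(1/n) is below the triangle threshold p ~ 1/n. Asymptotically E[X] ~ (c³/6)·n^{3(1−α)} = (5³/6)·n^{-1.5} → 0, so by Markov's inequality G has no triangles w.h.p.

E[X] ≈ 0.0082; in regime p = Θ(1/n^{3/2}) E[X] tends to 0 (below the triangle threshold p ~ 1/n).


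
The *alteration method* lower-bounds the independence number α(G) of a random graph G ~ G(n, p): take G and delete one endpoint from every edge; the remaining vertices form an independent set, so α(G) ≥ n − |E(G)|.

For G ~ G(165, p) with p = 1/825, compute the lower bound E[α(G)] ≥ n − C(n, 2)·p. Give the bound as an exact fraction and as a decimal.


E[|E(G)|] = C(165, 2)·p = 13530 · (1/825) = 82/5.
E[α(G)] ≥ n − E[|E(G)|] = 165 − 82/5 = 743/5.
Numerically: ≈ 148.60000.
(This is only a lower bound; the true E[α(G)] may be larger.)

E[α(G)] ≥ 743/5 ≈ 148.60000.


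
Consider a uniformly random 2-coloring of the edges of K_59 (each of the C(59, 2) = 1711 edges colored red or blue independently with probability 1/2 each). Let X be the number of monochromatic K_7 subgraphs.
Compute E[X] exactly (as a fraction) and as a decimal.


Let X = Σ_S X_S over the C(59, 7) = 341149446 subsets S of size 7, where X_S = 1 if the K_7 on S is monochromatic.
For a fixed S, the K_7 on S has C(7, 2) = 21 edges. P[all 21 edges red] = (1/2)^21, and likewise for blue, so P[monochromatic] = 2·(1/2)^21 = 2^{1 − 21} = 1/1048576.
Summing: E[X] = C(59, 7) · 2^{1 − 21} = 341149446 · 1/1048576 = 170574723/524288.
Numerically: E[X] ≈ 325.345.

E[X] = C(59,7)·2^(1−C(7,2)) = 170574723/524288 ≈ 325.345.


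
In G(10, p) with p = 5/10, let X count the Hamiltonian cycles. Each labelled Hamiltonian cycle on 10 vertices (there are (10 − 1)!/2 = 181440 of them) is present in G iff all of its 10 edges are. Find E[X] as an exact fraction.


K_10 has (10 − 1)!/2 = 181440 labelled Hamiltonian cycles.
For each such Hamiltonian cycle H, let X_H = 1 if all 10 edges of H are present in G. Then P[X_H = 1] = p^{10} = (1/2)^{10} = 1/1024.
By linearity of expectation: E[X] = Σ_H E[X_H] = 181440 · p^{10} = 181440 · 1/1024 = 2835/16.
Numerically: E[X] ≈ 177.19.

E[X] = 181440 · (1/2)^{10} = 2835/16 ≈ 177.19.


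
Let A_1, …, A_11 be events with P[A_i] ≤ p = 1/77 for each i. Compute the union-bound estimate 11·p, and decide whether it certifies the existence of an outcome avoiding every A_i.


Union bound: P[∪_{i=1}^{11} A_i] ≤ Σ_i P[A_i] ≤ 11·p = 11·(1/77) = 1/7.
Numerically: 1/7 ≈ 0.1428571.
Is 1/7 < 1? YES.
Since P[∪ A_i] ≤ 1/7 < 1, the complement has P[∩ A_i^c] ≥ 1 − 1/7 = 6/7 > 0, so some outcome avoids every A_i.

11·p = 1/7 ≈ 0.1428571; existence CERTIFIED by the union bound.


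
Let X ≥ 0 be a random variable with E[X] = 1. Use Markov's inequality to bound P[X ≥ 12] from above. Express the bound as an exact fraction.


μ = E[X] = 1, a = 12.
Markov: P[X ≥ 12] ≤ μ/a = (1)/12 = 1/12.
Numerically: ≈ 0.083.
(Since a = 12 > μ = 1.000, the bound 1/12 is < 1 and informative.)

P[X ≥ 12] ≤ 1/12 ≈ 0.083.


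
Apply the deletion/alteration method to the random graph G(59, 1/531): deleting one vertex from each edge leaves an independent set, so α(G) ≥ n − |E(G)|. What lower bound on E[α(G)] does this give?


E[|E(G)|] = C(59, 2)·p = 1711 · (1/531) = 29/9.
E[α(G)] ≥ n − E[|E(G)|] = 59 − 29/9 = 502/9.
Numerically: ≈ 55.778.
(This is only a lower bound; the true E[α(G)] may be larger.)

E[α(G)] ≥ 502/9 ≈ 55.778.


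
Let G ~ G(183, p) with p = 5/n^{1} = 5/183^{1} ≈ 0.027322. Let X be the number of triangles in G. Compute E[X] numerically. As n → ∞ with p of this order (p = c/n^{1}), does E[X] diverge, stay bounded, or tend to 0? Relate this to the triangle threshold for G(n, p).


Number of potential triangles: C(183, 3) = 1004731.
Each occurs with probability p³ ≈ (0.027322)³ ≈ 2.0396551e-05.
By linearity: E[X] = C(183, 3)·p³ ≈ 1004731 · 2.0396551e-05 ≈ 20.49305.
Here α = 1, so p = 5/n is exactly at the triangle threshold p ~ 1/n. Asymptotically E[X] → c³/6 = 5³/6 = 125/6 ≈ 20.83333, a bounded constant. In this regime the triangle count is asymptotically Poisson(c³/6).

E[X] ≈ 20.49305; in regime p = Θ(1/n^{1}) E[X] stays bounded (at the triangle threshold p ~ 1/n).


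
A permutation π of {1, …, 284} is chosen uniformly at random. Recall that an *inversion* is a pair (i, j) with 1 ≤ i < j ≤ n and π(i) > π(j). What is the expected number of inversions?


Write X = Σ X_I over the C(284, 2) = 40186 pairs i < j, with X_I the indicator of one inversion.
There are 40186 indicators.
For each fixed pair i < j, the values π(i) and π(j) are two distinct elements of {1, …, 284} in uniformly random order; by symmetry P[π(i) > π(j)] = 1/2.
By linearity: E[X] = 40186 · (1/2) = C(284, 2) · (1/2) = 40186/2 = 20093 ≈ 20093.00000.

E[X] = 20093 = 20093.00000.


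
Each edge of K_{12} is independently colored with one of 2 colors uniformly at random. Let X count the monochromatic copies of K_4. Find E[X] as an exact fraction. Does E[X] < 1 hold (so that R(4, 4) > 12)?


E[X] = C(12, 4) · 2^{1 − 6} = 495 · 2^{−5} = 495/32.
As a reduced fraction: E[X] = 495/32 ≈ 15.4687500.
Is E[X] < 1? NO.
Since E[X] ≥ 1, the first-moment bound is inconclusive at n = 12; it does NOT by itself certify R(4, 4) > 12.

E[X] = 495/32 ≈ 15.4687500; E[X] ≥ 1; first-moment method inconclusive here.


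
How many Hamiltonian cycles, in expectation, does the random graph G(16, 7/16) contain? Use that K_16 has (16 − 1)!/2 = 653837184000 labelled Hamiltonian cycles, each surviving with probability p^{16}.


K_16 has (16 − 1)!/2 = 653837184000 labelled Hamiltonian cycles.
For each such Hamiltonian cycle H, let X_H = 1 if all 16 edges of H are present in G. Then P[X_H = 1] = p^{16} = (7/16)^{16} = 33232930569601/18446744073709551616.
Summing the indicators: E[X] = Σ_H E[X_H] = 653837184000 · p^{16} = 653837184000 · 33232930569601/18446744073709551616 = 21219654042671322112875/18014398509481984.
Numerically: E[X] ≈ 1.1779e+06.

E[X] = 653837184000 · (7/16)^{16} = 21219654042671322112875/18014398509481984 ≈ 1.1779e+06.


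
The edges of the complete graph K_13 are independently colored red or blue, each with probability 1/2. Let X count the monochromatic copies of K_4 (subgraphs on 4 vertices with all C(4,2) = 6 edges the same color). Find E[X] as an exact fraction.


Let X = Σ_S X_S over the C(13, 4) = 715 subsets S of size 4, where X_S = 1 if the K_4 on S is monochromatic.
For a fixed S, the K_4 on S has C(4, 2) = 6 edges. P[all 6 edges red] = (1/2)^6, and likewise for blue, so P[monochromatic] = 2·(1/2)^6 = 2^{1 − 6} = 1/32.
By linearity: E[X] = C(13, 4) · 2^{1 − 6} = 715 · 1/32 = 715/32.
Numerically: E[X] ≈ 22.3438.

E[X] = C(13,4)·2^(1−C(4,2)) = 715/32 ≈ 22.3438.


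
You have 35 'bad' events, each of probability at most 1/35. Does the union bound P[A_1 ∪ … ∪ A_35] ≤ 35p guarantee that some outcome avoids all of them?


Union bound: P[∪_{i=1}^{35} A_i] ≤ Σ_i P[A_i] ≤ 35·p = 35·(1/35) = 1.
Numerically: 1 ≈ 1.000.
Is 1 < 1? NO.
Since the bound 1 is ≥ 1, the union bound is uninformative here; it does NOT by itself certify existence.

35·p = 1 ≈ 1.000; existence NOT certified by the union bound.


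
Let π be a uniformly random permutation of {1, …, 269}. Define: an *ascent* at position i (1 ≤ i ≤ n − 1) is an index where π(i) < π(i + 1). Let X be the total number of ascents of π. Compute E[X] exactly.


Write X = Σ X_I over i = 1, …, 268, with X_I the indicator of one ascent.
There are 268 indicators.
For each fixed i, the pair (π(i), π(i+1)) is a uniformly random ordered pair of distinct values from {1, …, 269}; by symmetry P[π(i) < π(i+1)] = 1/2.
By linearity: E[X] = 268 · (1/2) = (269 − 1) · (1/2) = 134 ≈ 134.000.

E[X] = 134 = 134.000.


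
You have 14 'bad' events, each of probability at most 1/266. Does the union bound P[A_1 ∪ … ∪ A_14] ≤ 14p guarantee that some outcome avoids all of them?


Union bound: P[∪_{i=1}^{14} A_i] ≤ Σ_i P[A_i] ≤ 14·p = 14·(1/266) = 1/19.
Numerically: 1/19 ≈ 0.053.
Is 1/19 < 1? YES.
Since P[∪ A_i] ≤ 1/19 < 1, the complement has P[∩ A_i^c] ≥ 1 − 1/19 = 18/19 > 0, so some outcome avoids every A_i.

14·p = 1/19 ≈ 0.053; existence CERTIFIED by the union bound.


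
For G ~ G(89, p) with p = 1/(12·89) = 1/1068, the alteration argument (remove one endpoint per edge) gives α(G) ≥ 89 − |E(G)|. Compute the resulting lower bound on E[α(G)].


E[|E(G)|] = C(89, 2)·p = 3916 · (1/1068) = 11/3.
E[α(G)] ≥ n − E[|E(G)|] = 89 − 11/3 = 256/3.
Numerically: ≈ 85.33333.
(This is only a lower bound; the true E[α(G)] may be larger.)

E[α(G)] ≥ 256/3 ≈ 85.33333.


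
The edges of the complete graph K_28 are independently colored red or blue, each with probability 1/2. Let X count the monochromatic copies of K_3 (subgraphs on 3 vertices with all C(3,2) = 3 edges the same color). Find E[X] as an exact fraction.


Let X = Σ_S X_S over the C(28, 3) = 3276 subsets S of size 3, where X_S = 1 if the K_3 on S is monochromatic.
For a fixed S, the K_3 on S has C(3, 2) = 3 edges. P[all 3 edges red] = (1/2)^3, and likewise for blue, so P[monochromatic] = 2·(1/2)^3 = 2^{1 − 3} = 1/4.
By linearity of expectation: E[X] = C(28, 3) · 2^{1 − 3} = 3276 · 1/4 = 819.
Numerically: E[X] ≈ 819.00000.

E[X] = C(28,3)·2^(1−C(3,2)) = 819 ≈ 819.00000.


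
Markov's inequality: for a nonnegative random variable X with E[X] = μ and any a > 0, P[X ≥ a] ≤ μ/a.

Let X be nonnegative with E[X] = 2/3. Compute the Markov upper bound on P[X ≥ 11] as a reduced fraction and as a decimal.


μ = E[X] = 2/3, a = 11.
Markov: P[X ≥ 11] ≤ μ/a = (2/3)/11 = 2/33.
Numerically: ≈ 0.06061.
(Since a = 11 > μ = 0.66667, the bound 2/33 is < 1 and informative.)

P[X ≥ 11] ≤ 2/33 ≈ 0.06061.


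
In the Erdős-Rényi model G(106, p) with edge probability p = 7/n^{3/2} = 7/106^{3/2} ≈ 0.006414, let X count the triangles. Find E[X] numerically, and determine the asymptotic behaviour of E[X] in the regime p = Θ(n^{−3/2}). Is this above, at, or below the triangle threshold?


Number of potential triangles: C(106, 3) = 192920.
Each occurs with probability p³ ≈ (0.006414)³ ≈ 2.638868e-07.
By linearity: E[X] = C(106, 3)·p³ ≈ 192920 · 2.638868e-07 ≈ 0.0509.
Since α = 3/2 > 1, p = c/n^{3/2} = o(1/n) is below the triangle threshold p ~ 1/n. Asymptotically E[X] ~ (c³/6)·n^{3(1−α)} = (7³/6)·n^{-1.5} → 0, so by Markov's inequality G has no triangles w.h.p.

E[X] ≈ 0.0509; in regime p = Θ(1/n^{3/2}) E[X] tends to 0 (below the triangle threshold p ~ 1/n).


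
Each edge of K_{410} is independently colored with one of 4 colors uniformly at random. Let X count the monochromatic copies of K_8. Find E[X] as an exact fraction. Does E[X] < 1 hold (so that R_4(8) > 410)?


E[X] = C(410, 8) · 4^{1 − 28} = 18488798173326195 · 4^{−27} = 18488798173326195/18014398509481984.
As a reduced fraction: E[X] = 18488798173326195/18014398509481984 ≈ 1.026.
Is E[X] < 1? NO.
Since E[X] ≥ 1, the first-moment bound is inconclusive at n = 410; it does NOT by itself certify R_4(8) > 410.

E[X] = 18488798173326195/18014398509481984 ≈ 1.026; E[X] ≥ 1; first-moment method inconclusive here.


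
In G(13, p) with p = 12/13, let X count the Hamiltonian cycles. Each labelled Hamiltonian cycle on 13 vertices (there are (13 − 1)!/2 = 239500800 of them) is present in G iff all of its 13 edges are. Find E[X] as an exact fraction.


K_13 has (13 − 1)!/2 = 239500800 labelled Hamiltonian cycles.
For each such Hamiltonian cycle H, let X_H = 1 if all 13 edges of H are present in G. Then P[X_H = 1] = p^{13} = (12/13)^{13} = 106993205379072/302875106592253.
Summing the indicators: E[X] = Σ_H E[X_H] = 239500800 · p^{13} = 239500800 · 106993205379072/302875106592253 = 25624958282852047257600/302875106592253.
Numerically: E[X] ≈ 8.4606e+07.

E[X] = 239500800 · (12/13)^{13} = 25624958282852047257600/302875106592253 ≈ 8.4606e+07.


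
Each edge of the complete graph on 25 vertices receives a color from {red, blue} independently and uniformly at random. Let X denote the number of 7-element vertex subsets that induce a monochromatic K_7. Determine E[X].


Let X = Σ_S X_S over the C(25, 7) = 480700 subsets S of size 7, where X_S = 1 if the K_7 on S is monochromatic.
For a fixed S, the K_7 on S has C(7, 2) = 21 edges. P[all 21 edges red] = (1/2)^21, and likewise for blue, so P[monochromatic] = 2·(1/2)^21 = 2^{1 − 21} = 1/1048576.
Summing: E[X] = C(25, 7) · 2^{1 − 21} = 480700 · 1/1048576 = 120175/262144.
Numerically: E[X] ≈ 0.45843.

E[X] = C(25,7)·2^(1−C(7,2)) = 120175/262144 ≈ 0.45843.


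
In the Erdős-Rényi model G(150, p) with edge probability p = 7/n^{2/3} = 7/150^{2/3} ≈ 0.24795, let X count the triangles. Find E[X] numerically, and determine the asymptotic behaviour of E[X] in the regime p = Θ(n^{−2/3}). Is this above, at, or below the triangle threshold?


Number of potential triangles: C(150, 3) = 551300.
Each occurs with probability p³ ≈ (0.24795)³ ≈ 1.5244444e-02.
By linearity: E[X] = C(150, 3)·p³ ≈ 551300 · 1.5244444e-02 ≈ 8404.26222.
Since α = 2/3 < 1, p = c/n^{2/3} ≫ 1/n is above the triangle threshold p ~ 1/n. Asymptotically E[X] ~ (c³/6)·n^{3(1−α)} = (7³/6)·n^{1} → ∞; triangles are abundant w.h.p.

E[X] ≈ 8404.26222; in regime p = Θ(1/n^{2/3}) E[X] diverges (above the triangle threshold p ~ 1/n).


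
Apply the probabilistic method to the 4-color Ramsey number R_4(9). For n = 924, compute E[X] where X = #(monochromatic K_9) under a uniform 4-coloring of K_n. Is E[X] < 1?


E[X] = C(924, 9) · 4^{1 − 36} = 1301104023557231577684 · 4^{−35} = 1301104023557231577684/1180591620717411303424.
As a reduced fraction: E[X] = 325276005889307894421/295147905179352825856 ≈ 1.102078.
Is E[X] < 1? NO.
Since E[X] ≥ 1, the first-moment bound is inconclusive at n = 924; it does NOT by itself certify R_4(9) > 924.

E[X] = 325276005889307894421/295147905179352825856 ≈ 1.102078; E[X] ≥ 1; first-moment method inconclusive here.


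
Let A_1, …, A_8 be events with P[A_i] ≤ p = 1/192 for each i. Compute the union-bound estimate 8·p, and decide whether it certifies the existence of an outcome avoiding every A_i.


Union bound: P[∪_{i=1}^{8} A_i] ≤ Σ_i P[A_i] ≤ 8·p = 8·(1/192) = 1/24.
Numerically: 1/24 ≈ 0.0416667.
Is 1/24 < 1? YES.
Since P[∪ A_i] ≤ 1/24 < 1, the complement has P[∩ A_i^c] ≥ 1 − 1/24 = 23/24 > 0, so some outcome avoids every A_i.

8·p = 1/24 ≈ 0.0416667; existence CERTIFIED by the union bound.


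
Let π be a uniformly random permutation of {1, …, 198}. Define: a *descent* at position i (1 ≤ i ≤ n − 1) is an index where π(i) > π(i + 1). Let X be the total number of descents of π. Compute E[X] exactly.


Write X = Σ X_I over i = 1, …, 197, with X_I the indicator of one descent.
There are 197 indicators.
For each fixed i, the pair (π(i), π(i+1)) is a uniformly random ordered pair of distinct values from {1, …, 198}; by symmetry P[π(i) > π(i+1)] = 1/2.
By linearity: E[X] = 197 · (1/2) = (198 − 1) · (1/2) = 197/2 ≈ 98.500000.

E[X] = 197/2 = 98.500000.


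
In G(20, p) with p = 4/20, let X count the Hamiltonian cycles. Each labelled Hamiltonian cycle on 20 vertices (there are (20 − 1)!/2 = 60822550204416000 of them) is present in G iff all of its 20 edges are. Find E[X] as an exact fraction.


K_20 has (20 − 1)!/2 = 60822550204416000 labelled Hamiltonian cycles.
For each such Hamiltonian cycle H, let X_H = 1 if all 20 edges of H are present in G. Then P[X_H = 1] = p^{20} = (1/5)^{20} = 1/95367431640625.
By linearity: E[X] = Σ_H E[X_H] = 60822550204416000 · p^{20} = 60822550204416000 · 1/95367431640625 = 486580401635328/762939453125.
Numerically: E[X] ≈ 638.

E[X] = 60822550204416000 · (1/5)^{20} = 486580401635328/762939453125 ≈ 638.


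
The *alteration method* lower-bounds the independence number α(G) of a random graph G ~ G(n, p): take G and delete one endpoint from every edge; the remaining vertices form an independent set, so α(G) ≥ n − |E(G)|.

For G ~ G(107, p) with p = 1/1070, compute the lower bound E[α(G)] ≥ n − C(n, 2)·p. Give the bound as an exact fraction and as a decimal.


E[|E(G)|] = C(107, 2)·p = 5671 · (1/1070) = 53/10.
E[α(G)] ≥ n − E[|E(G)|] = 107 − 53/10 = 1017/10.
Numerically: ≈ 101.700.
(This is only a lower bound; the true E[α(G)] may be larger.)

E[α(G)] ≥ 1017/10 ≈ 101.700.


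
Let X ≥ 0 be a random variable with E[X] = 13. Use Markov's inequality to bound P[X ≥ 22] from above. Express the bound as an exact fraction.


μ = E[X] = 13, a = 22.
Markov: P[X ≥ 22] ≤ μ/a = (13)/22 = 13/22.
Numerically: ≈ 0.591.
(Since a = 22 > μ = 13.000, the bound 13/22 is < 1 and informative.)

P[X ≥ 22] ≤ 13/22 ≈ 0.591.


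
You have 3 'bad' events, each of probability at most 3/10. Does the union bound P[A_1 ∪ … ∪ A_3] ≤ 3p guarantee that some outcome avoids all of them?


Union bound: P[∪_{i=1}^{3} A_i] ≤ Σ_i P[A_i] ≤ 3·p = 3·(3/10) = 9/10.
Numerically: 9/10 ≈ 0.9000000.
Is 9/10 < 1? YES.
Since P[∪ A_i] ≤ 9/10 < 1, the complement has P[∩ A_i^c] ≥ 1 − 9/10 = 1/10 > 0, so some outcome avoids every A_i.

3·p = 9/10 ≈ 0.9000000; existence CERTIFIED by the union bound.


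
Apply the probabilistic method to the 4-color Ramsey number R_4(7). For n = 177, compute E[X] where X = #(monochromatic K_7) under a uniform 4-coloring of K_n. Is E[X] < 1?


E[X] = C(177, 7) · 4^{1 − 21} = 957664425960 · 4^{−20} = 957664425960/1099511627776.
As a reduced fraction: E[X] = 119708053245/137438953472 ≈ 0.871.
Is E[X] < 1? YES.
Since E[X] < 1, there exists a 4-coloring of K_{177} with no monochromatic K_7; hence R_4(7) > 177.

E[X] = 119708053245/137438953472 ≈ 0.871; E[X] < 1, so R_4(7) > 177.


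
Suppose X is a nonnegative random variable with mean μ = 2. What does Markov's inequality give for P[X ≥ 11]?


μ = E[X] = 2, a = 11.
Markov: P[X ≥ 11] ≤ μ/a = (2)/11 = 2/11.
Numerically: ≈ 0.1818.
(Since a = 11 > μ = 2.0000, the bound 2/11 is < 1 and informative.)

P[X ≥ 11] ≤ 2/11 ≈ 0.1818.


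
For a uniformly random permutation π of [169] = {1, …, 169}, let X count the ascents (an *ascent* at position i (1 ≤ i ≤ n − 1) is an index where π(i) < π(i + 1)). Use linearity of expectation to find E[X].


Write X = Σ X_I over i = 1, …, 168, with X_I the indicator of one ascent.
There are 168 indicators.
For each fixed i, the pair (π(i), π(i+1)) is a uniformly random ordered pair of distinct values from {1, …, 169}; by symmetry P[π(i) < π(i+1)] = 1/2.
By linearity: E[X] = 168 · (1/2) = (169 − 1) · (1/2) = 84 ≈ 84.0000.

E[X] = 84 = 84.0000.


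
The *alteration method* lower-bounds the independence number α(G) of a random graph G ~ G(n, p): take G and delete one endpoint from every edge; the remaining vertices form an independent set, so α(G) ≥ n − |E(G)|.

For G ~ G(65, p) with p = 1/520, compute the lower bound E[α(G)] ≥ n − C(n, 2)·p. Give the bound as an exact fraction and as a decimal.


E[|E(G)|] = C(65, 2)·p = 2080 · (1/520) = 4.
E[α(G)] ≥ n − E[|E(G)|] = 65 − 4 = 61.
Numerically: ≈ 61.00000.
(This is only a lower bound; the true E[α(G)] may be larger.)

E[α(G)] ≥ 61 ≈ 61.00000.


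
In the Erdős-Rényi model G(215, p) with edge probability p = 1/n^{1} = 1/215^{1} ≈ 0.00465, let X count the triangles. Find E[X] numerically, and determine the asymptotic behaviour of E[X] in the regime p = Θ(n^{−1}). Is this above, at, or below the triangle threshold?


Number of potential triangles: C(215, 3) = 1633355.
Each occurs with probability p³ ≈ (0.00465)³ ≈ 1.00620e-07.
By linearity: E[X] = C(215, 3)·p³ ≈ 1633355 · 1.00620e-07 ≈ 0.164.
Here α = 1, so p = 1/n is exactly at the triangle threshold p ~ 1/n. Asymptotically E[X] → c³/6 = 1³/6 = 1/6 ≈ 0.167, a bounded constant. In this regime the triangle count is asymptotically Poisson(c³/6).

E[X] ≈ 0.164; in regime p = Θ(1/n^{1}) E[X] stays bounded (at the triangle threshold p ~ 1/n).


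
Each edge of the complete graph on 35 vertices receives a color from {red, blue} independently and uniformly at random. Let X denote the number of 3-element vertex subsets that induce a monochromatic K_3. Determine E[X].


Let X = Σ_S X_S over the C(35, 3) = 6545 subsets S of size 3, where X_S = 1 if the K_3 on S is monochromatic.
For a fixed S, the K_3 on S has C(3, 2) = 3 edges. P[all 3 edges red] = (1/2)^3, and likewise for blue, so P[monochromatic] = 2·(1/2)^3 = 2^{1 − 3} = 1/4.
Summing: E[X] = C(35, 3) · 2^{1 − 3} = 6545 · 1/4 = 6545/4.
Numerically: E[X] ≈ 1636.25000.

E[X] = C(35,3)·2^(1−C(3,2)) = 6545/4 ≈ 1636.25000.


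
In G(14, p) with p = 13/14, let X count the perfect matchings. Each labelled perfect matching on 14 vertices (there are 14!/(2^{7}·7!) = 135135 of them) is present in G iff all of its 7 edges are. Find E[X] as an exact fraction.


K_14 has 14!/(2^{7}·7!) = 135135 labelled perfect matchings.
For each such perfect matching H, let X_H = 1 if all 7 edges of H are present in G. Then P[X_H = 1] = p^{7} = (13/14)^{7} = 62748517/105413504.
Summing the indicators: E[X] = Σ_H E[X_H] = 135135 · p^{7} = 135135 · 62748517/105413504 = 1211360120685/15059072.
Numerically: E[X] ≈ 80440.6.

E[X] = 135135 · (13/14)^{7} = 1211360120685/15059072 ≈ 80440.6.


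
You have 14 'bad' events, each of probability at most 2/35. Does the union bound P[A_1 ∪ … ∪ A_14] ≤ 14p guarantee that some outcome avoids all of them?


Union bound: P[∪_{i=1}^{14} A_i] ≤ Σ_i P[A_i] ≤ 14·p = 14·(2/35) = 4/5.
Numerically: 4/5 ≈ 0.8000000.
Is 4/5 < 1? YES.
Since P[∪ A_i] ≤ 4/5 < 1, the complement has P[∩ A_i^c] ≥ 1 − 4/5 = 1/5 > 0, so some outcome avoids every A_i.

14·p = 4/5 ≈ 0.8000000; existence CERTIFIED by the union bound.


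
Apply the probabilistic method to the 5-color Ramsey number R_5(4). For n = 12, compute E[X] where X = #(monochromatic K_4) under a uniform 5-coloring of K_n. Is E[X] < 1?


E[X] = C(12, 4) · 5^{1 − 6} = 495 · 5^{−5} = 495/3125.
As a reduced fraction: E[X] = 99/625 ≈ 0.1584.
Is E[X] < 1? YES.
Since E[X] < 1, there exists a 5-coloring of K_{12} with no monochromatic K_4; hence R_5(4) > 12.

E[X] = 99/625 ≈ 0.1584; E[X] < 1, so R_5(4) > 12.


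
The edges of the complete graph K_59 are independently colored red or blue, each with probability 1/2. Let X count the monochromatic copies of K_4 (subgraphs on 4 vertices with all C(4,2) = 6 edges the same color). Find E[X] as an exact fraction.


Let X = Σ_S X_S over the C(59, 4) = 455126 subsets S of size 4, where X_S = 1 if the K_4 on S is monochromatic.
For a fixed S, the K_4 on S has C(4, 2) = 6 edges. P[all 6 edges red] = (1/2)^6, and likewise for blue, so P[monochromatic] = 2·(1/2)^6 = 2^{1 − 6} = 1/32.
By linearity: E[X] = C(59, 4) · 2^{1 − 6} = 455126 · 1/32 = 227563/16.
Numerically: E[X] ≈ 14222.68750.

E[X] = C(59,4)·2^(1−C(4,2)) = 227563/16 ≈ 14222.68750.


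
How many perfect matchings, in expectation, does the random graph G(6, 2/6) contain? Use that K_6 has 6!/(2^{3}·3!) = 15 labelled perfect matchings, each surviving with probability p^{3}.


K_6 has 6!/(2^{3}·3!) = 15 labelled perfect matchings.
For each such perfect matching H, let X_H = 1 if all 3 edges of H are present in G. Then P[X_H = 1] = p^{3} = (1/3)^{3} = 1/27.
By linearity: E[X] = Σ_H E[X_H] = 15 · p^{3} = 15 · 1/27 = 5/9.
Numerically: E[X] ≈ 0.555556.

E[X] = 15 · (1/3)^{3} = 5/9 ≈ 0.555556.


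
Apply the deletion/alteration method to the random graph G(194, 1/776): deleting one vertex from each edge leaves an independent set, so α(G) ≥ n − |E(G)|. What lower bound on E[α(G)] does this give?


E[|E(G)|] = C(194, 2)·p = 18721 · (1/776) = 193/8.
E[α(G)] ≥ n − E[|E(G)|] = 194 − 193/8 = 1359/8.
Numerically: ≈ 169.875.
(This is only a lower bound; the true E[α(G)] may be larger.)

E[α(G)] ≥ 1359/8 ≈ 169.875.


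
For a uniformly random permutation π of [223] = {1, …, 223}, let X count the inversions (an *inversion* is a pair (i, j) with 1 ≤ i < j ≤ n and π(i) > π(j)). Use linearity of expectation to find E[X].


Write X = Σ X_I over the C(223, 2) = 24753 pairs i < j, with X_I the indicator of one inversion.
There are 24753 indicators.
For each fixed pair i < j, the values π(i) and π(j) are two distinct elements of {1, …, 223} in uniformly random order; by symmetry P[π(i) > π(j)] = 1/2.
By linearity: E[X] = 24753 · (1/2) = C(223, 2) · (1/2) = 24753/2 = 24753/2 ≈ 12376.5000.

E[X] = 24753/2 = 12376.5000.


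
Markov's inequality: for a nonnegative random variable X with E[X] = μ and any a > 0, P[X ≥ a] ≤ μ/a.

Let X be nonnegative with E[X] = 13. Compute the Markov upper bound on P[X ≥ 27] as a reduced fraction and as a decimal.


μ = E[X] = 13, a = 27.
Markov: P[X ≥ 27] ≤ μ/a = (13)/27 = 13/27.
Numerically: ≈ 0.481.
(Since a = 27 > μ = 13.000, the bound 13/27 is < 1 and informative.)

P[X ≥ 27] ≤ 13/27 ≈ 0.481.


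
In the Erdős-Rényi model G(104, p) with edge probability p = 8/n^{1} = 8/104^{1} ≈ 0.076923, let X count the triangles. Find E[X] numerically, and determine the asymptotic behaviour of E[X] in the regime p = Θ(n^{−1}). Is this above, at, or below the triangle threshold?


Number of potential triangles: C(104, 3) = 182104.
Each occurs with probability p³ ≈ (0.076923)³ ≈ 4.5516614e-04.
By linearity: E[X] = C(104, 3)·p³ ≈ 182104 · 4.5516614e-04 ≈ 82.88757.
Here α = 1, so p = 8/n is exactly at the triangle threshold p ~ 1/n. Asymptotically E[X] → c³/6 = 8³/6 = 256/3 ≈ 85.33333, a bounded constant. In this regime the triangle count is asymptotically Poisson(c³/6).

E[X] ≈ 82.88757; in regime p = Θ(1/n^{1}) E[X] stays bounded (at the triangle threshold p ~ 1/n).


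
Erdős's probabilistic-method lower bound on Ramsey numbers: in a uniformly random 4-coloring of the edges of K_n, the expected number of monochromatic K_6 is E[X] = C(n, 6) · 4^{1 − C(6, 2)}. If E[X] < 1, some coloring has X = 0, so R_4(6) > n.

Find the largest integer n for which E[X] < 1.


We need C(n, 6) · 4^{1 − 15} < 1, i.e. C(n, 6) < 4^{15 − 1} = 268435456.
Check values of n near the boundary:
  n = 73: C(73, 6) = 170230452; 170230452 < 268435456? YES
  n = 74: C(74, 6) = 185250786; 185250786 < 268435456? YES
  n = 75: C(75, 6) = 201359550; 201359550 < 268435456? YES
  n = 76: C(76, 6) = 218618940; 218618940 < 268435456? YES
  n = 77: C(77, 6) = 237093780; 237093780 < 268435456? YES
  n = 78: C(78, 6) = 256851595; 256851595 < 268435456? YES
  n = 79: C(79, 6) = 277962685; 277962685 < 268435456? NO
The largest n with C(n, 6) < 268435456 is n = 78 (where E[X] = 256851595/268435456 ≈ 0.957). Hence R_4(6) > 78, i.e. R_4(6) ≥ 79.

Largest n = 78; hence R_4(6) > 78.
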